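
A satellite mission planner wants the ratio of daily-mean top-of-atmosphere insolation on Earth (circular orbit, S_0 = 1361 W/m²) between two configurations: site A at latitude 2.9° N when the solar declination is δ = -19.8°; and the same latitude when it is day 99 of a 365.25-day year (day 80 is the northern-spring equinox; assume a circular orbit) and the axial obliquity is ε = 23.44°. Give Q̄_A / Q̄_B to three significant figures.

— Configuration A (ϕ=+2.9°):
cos h₀ = −tan(+2.9°) tan(-19.800°) = 0.0182, h₀ = 1.5526 rad.
Bracket: h₀ sin ϕ sin δ + cos ϕ cos δ sin h₀ = 1.5526×0.05059×-0.33874 + 0.99872×0.94088×0.99983 = -0.026607 + 0.939516 = 0.912909.
Q̄ = (S_0/π) × [bracket] = (1361/π) × 0.912909 = 395.49 W/m².
— Configuration B (ϕ=+2.9°):
Solar longitude: L_s = 360° × (99 − 80)/365.25 = 18.727°.
sin δ = sin 23.44° × sin 18.727° = 0.12771, so δ = +7.337°.
cos h₀ = −tan(+2.9°) tan(+7.337°) = -0.0065, h₀ = 1.5773 rad.
Bracket: h₀ sin ϕ sin δ + cos ϕ cos δ sin h₀ = 1.5773×0.05059×0.12771 + 0.99872×0.99181×0.99998 = 0.010191 + 0.990521 = 1.000712.
Q̄ = (S_0/π) × [bracket] = (1361/π) × 1.000712 = 433.53 W/m².
Ratio Q̄_A / Q̄_B = 395.49 / 433.53 = 0.9123.

Q̄_A / Q̄_B ≈ 0.912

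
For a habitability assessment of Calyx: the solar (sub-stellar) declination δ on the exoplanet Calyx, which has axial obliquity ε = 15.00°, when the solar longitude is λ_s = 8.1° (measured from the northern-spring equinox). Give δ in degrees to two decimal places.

δ = +2.09°

sin δ = sin ε · sin λ_s = sin 15.00° × sin 8.1° = 0.036468.
δ = arcsin(0.036468) = +2.09°.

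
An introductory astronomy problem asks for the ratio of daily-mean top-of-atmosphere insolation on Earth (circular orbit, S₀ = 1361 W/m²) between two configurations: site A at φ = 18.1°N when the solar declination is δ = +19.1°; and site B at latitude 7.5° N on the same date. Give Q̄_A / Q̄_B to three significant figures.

— Configuration A (φ=+18.1°):
cos H₀ = −tan(+18.1°) tan(+19.100°) = -0.1132, H₀ = 1.6842 rad.
Bracket: H₀ sin φ sin δ + cos φ cos δ sin H₀ = 1.6842×0.31068×0.32722 + 0.95052×0.94495×0.99357 = 0.171217 + 0.892418 = 1.063635.
Q̄ = (S₀/π) × [bracket] = (1361/π) × 1.063635 = 460.79 W/m².
— Configuration B (φ=+7.5°):
cos H₀ = −tan(+7.5°) tan(+19.100°) = -0.0456, H₀ = 1.6164 rad.
Bracket: H₀ sin φ sin δ + cos φ cos δ sin H₀ = 1.6164×0.13053×0.32722 + 0.99144×0.94495×0.99896 = 0.069040 + 0.935887 = 1.004927.
Q̄ = (S₀/π) × [bracket] = (1361/π) × 1.004927 = 435.35 W/m².
Ratio Q̄_A / Q̄_B = 460.79 / 435.35 = 1.058.

Q̄_A / Q̄_B ≈ 1.06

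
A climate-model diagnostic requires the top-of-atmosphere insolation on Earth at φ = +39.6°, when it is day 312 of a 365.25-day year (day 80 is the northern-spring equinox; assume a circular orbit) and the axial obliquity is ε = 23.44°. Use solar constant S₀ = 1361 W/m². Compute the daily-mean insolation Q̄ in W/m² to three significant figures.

Q̄ ≈ 200 W/m²

Solar longitude: λ_s = 360° × (312 − 80)/365.25 = 228.665°.
sin δ = sin 23.44° × sin 228.665° = -0.29869, so δ = -17.379°.
cos H₀ = −tan(+39.6°) tan(-17.379°) = 0.2589, H₀ = 1.3089 rad.
Bracket: H₀ sin φ sin δ + cos φ cos δ sin H₀ = 1.3089×0.63742×-0.29869 + 0.77051×0.95435×0.96590 = -0.249203 + 0.710261 = 0.461058.
Q̄ = (S₀/π) × [bracket] = (1361/π) × 0.461058 = 199.7 W/m².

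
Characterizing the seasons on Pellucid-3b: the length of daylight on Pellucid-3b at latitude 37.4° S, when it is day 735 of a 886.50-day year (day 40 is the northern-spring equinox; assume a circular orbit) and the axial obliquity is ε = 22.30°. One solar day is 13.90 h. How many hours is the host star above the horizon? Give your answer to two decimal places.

8.32 h

Solar longitude: λ_s = 360° × (735 − 40)/886.50 = 282.234°.
sin δ = sin 22.30° × sin 282.234° = -0.37084, so δ = -21.767°.
cos H₀ = −tan φ · tan δ = −tan(-37.4°) × tan(-21.767°) = -0.3053, so H₀ = 1.8810 rad = 107.78°.
Daylight = 2H₀/(2π) × 13.90 h = (1.8810/π) × 13.90 = 8.32 h.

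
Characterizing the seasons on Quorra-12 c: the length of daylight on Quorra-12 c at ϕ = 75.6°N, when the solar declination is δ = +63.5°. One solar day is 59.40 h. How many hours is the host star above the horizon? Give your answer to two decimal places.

Sunrise equation: cos h₀ = −tan ϕ · tan δ = -7.8116 ≤ −1, so the host star never sets (polar day) and h₀ = π.
Daylight = 2h₀/(2π) × 59.40 h = (3.1416/π) × 59.40 = 59.40 h.

59.40 h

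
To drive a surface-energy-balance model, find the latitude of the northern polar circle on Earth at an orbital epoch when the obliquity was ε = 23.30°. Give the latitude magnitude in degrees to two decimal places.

The polar circle is the lowest latitude that experiences at least one full rotation of continuous daylight at the northern-summer solstice; it lies at |φ| = 90° − ε = 90° − 23.30° = 66.70°.

66.70°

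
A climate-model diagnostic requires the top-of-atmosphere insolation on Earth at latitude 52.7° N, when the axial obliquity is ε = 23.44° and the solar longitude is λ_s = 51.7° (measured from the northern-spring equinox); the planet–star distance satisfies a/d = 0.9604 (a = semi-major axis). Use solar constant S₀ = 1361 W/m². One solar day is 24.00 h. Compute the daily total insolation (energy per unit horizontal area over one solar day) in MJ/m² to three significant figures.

Solar declination: sin δ = sin ε · sin λ_s = sin 23.44° × sin 51.7° = 0.31218, so δ = +18.190°.
cos H₀ = −tan(+52.7°) tan(+18.190°) = -0.4313, H₀ = 2.0168 rad.
Bracket: H₀ sin φ sin δ + cos φ cos δ sin H₀ = 2.0168×0.79547×0.31218 + 0.60599×0.95002×0.90219 = 0.500832 + 0.519393 = 1.020225.
Inverse-square distance factor (a/d)² = 0.9604² = 0.922368.
Q̄ = (S₀/π) × 0.922368 × [bracket] = (1361/π) × 0.922368 × 1.020225 = 407.67 W/m².
Daily total = Q̄ × 24.00 h × 3600 s/h = 407.67 × 24.00 × 3600 / 10⁶ = 35.22 MJ/m².

35.2 MJ/m²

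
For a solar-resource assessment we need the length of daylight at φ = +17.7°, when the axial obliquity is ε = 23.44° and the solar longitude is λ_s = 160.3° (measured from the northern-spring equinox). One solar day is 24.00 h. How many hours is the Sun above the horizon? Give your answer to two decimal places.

Solar declination: sin δ = sin ε · sin λ_s = sin 23.44° × sin 160.3° = 0.13409, so δ = +7.706°.
cos H₀ = −tan φ · tan δ = −tan(+17.7°) × tan(+7.706°) = -0.0432, so H₀ = 1.6140 rad = 92.48°.
Daylight = 2H₀/(2π) × 24.00 h = (1.6140/π) × 24.00 = 12.33 h.

12.33 h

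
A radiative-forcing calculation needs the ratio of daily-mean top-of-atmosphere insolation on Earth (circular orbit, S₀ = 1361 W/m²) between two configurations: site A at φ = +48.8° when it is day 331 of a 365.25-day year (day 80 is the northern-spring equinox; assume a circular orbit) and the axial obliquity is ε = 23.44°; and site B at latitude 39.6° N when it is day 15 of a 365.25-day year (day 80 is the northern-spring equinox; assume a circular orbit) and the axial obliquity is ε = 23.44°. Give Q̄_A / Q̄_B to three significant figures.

Q̄_A / Q̄_B ≈ 0.609

— Configuration A (φ=+48.8°):
Solar longitude: λ_s = 360° × (331 − 80)/365.25 = 247.392°.
sin δ = sin 23.44° × sin 247.392° = -0.36722, so δ = -21.544°.
cos H₀ = −tan(+48.8°) tan(-21.544°) = 0.4510, H₀ = 1.1029 rad.
Bracket: H₀ sin φ sin δ + cos φ cos δ sin H₀ = 1.1029×0.75241×-0.36722 + 0.65869×0.93013×0.89253 = -0.304731 + 0.546824 = 0.242093.
Q̄ = (S₀/π) × [bracket] = (1361/π) × 0.242093 = 104.88 W/m².
— Configuration B (φ=+39.6°):
Solar longitude: λ_s = 360° × (15 − 80)/365.25 = -64.066°, i.e. -64.066° + 360° = 295.934°.
sin δ = sin 23.44° × sin 295.934° = -0.35773, so δ = -20.961°.
cos H₀ = −tan(+39.6°) tan(-20.961°) = 0.3169, H₀ = 1.2483 rad.
Bracket: H₀ sin φ sin δ + cos φ cos δ sin H₀ = 1.2483×0.63742×-0.35773 + 0.77051×0.93383×0.94846 = -0.284643 + 0.682441 = 0.397798.
Q̄ = (S₀/π) × [bracket] = (1361/π) × 0.397798 = 172.33 W/m².
Ratio Q̄_A / Q̄_B = 104.88 / 172.33 = 0.6086.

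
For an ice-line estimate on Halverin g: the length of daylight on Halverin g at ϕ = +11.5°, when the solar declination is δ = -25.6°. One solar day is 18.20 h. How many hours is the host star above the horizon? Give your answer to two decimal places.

cos h₀ = −tan ϕ · tan δ = −tan(+11.5°) × tan(-25.600°) = 0.0975, so h₀ = 1.4732 rad = 84.41°.
Daylight = 2h₀/(2π) × 18.20 h = (1.4732/π) × 18.20 = 8.53 h.

8.53 h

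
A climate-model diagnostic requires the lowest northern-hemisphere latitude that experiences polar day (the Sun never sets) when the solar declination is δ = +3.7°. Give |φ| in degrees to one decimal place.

Polar day requires cos H₀ = −tan φ tan δ ≤ −1, i.e. tan φ tan δ ≥ 1.
The boundary is |tan φ| · |tan δ| = 1, so |φ| = 90° − |δ| = 90° − 3.7° = 86.3° in the northern hemisphere.

|φ| = 86.3°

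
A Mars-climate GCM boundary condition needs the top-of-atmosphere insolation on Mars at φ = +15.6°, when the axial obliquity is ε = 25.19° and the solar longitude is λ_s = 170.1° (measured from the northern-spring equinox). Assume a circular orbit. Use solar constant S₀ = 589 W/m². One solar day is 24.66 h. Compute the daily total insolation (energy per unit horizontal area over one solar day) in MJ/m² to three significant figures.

16.5 MJ/m²

Solar declination: sin δ = sin ε · sin λ_s = sin 25.19° × sin 170.1° = 0.07318, so δ = +4.196°.
cos H₀ = −tan(+15.6°) tan(+4.196°) = -0.0205, H₀ = 1.5913 rad.
Bracket: H₀ sin φ sin δ + cos φ cos δ sin H₀ = 1.5913×0.26892×0.07318 + 0.96316×0.99732×0.99979 = 0.031316 + 0.960377 = 0.991693.
Q̄ = (S₀/π) × [bracket] = (589/π) × 0.991693 = 185.93 W/m².
Daily total = Q̄ × 24.66 h × 3600 s/h = 185.93 × 24.66 × 3600 / 10⁶ = 16.51 MJ/m².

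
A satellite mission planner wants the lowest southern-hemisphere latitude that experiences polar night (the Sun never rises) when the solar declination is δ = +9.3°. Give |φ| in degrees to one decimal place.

Polar night requires cos H₀ = −tan φ tan δ ≥ 1, i.e. tan φ tan δ ≤ −1.
The boundary is |tan φ| · |tan δ| = 1, so |φ| = 90° − |δ| = 90° − 9.3° = 80.7° in the southern hemisphere.

|φ| = 80.7°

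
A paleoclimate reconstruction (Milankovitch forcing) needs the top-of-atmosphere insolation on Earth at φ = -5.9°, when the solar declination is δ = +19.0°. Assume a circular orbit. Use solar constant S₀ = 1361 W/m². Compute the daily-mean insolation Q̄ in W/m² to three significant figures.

cos H₀ = −tan(-5.9°) tan(+19.000°) = 0.0356, H₀ = 1.5352 rad.
Bracket: H₀ sin φ sin δ + cos φ cos δ sin H₀ = 1.5352×-0.10279×0.32557 + 0.99470×0.94552×0.99937 = -0.051376 + 0.939916 = 0.888540.
Q̄ = (S₀/π) × [bracket] = (1361/π) × 0.888540 = 384.9 W/m².

Q̄ ≈ 385 W/m²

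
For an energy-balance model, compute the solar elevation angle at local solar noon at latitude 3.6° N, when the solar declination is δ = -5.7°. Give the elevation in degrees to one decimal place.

80.7°

At local noon the hour angle is zero, so the zenith angle equals |ϕ − δ| = |+3.6° − (-5.700°)| = 9.300°.
Elevation = 90° − 9.300° = 80.7°.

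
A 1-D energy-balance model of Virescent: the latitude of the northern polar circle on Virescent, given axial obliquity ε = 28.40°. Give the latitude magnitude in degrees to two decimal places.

The polar circle is the lowest latitude that experiences at least one full rotation of continuous daylight at the northern-summer solstice; it lies at |φ| = 90° − ε = 90° − 28.40° = 61.60°.

61.60°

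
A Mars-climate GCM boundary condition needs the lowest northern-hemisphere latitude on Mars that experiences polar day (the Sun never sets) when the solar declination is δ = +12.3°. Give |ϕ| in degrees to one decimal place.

Polar day requires cos h₀ = −tan ϕ tan δ ≤ −1, i.e. tan ϕ tan δ ≥ 1.
The boundary is |tan ϕ| · |tan δ| = 1, so |ϕ| = 90° − |δ| = 90° − 12.3° = 77.7° in the northern hemisphere.

|ϕ| = 77.7°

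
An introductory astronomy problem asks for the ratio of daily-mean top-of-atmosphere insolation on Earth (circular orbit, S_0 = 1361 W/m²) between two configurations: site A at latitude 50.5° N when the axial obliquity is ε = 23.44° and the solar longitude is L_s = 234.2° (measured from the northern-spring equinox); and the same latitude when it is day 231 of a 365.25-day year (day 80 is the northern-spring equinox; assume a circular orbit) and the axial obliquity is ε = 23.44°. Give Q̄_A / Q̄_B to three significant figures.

Q̄_A / Q̄_B ≈ 0.295

— Configuration A (ϕ=+50.5°):
Solar declination: sin δ = sin ε · sin L_s = sin 23.44° × sin 234.2° = -0.32263, so δ = -18.822°.
cos h₀ = −tan(+50.5°) tan(-18.822°) = 0.4135, h₀ = 1.1445 rad.
Bracket: h₀ sin ϕ sin δ + cos ϕ cos δ sin h₀ = 1.1445×0.77162×-0.32263 + 0.63608×0.94652×0.91051 = -0.284921 + 0.548184 = 0.263263.
Q̄ = (S_0/π) × [bracket] = (1361/π) × 0.263263 = 114.05 W/m².
— Configuration B (ϕ=+50.5°):
Solar longitude: L_s = 360° × (231 − 80)/365.25 = 148.830°.
sin δ = sin 23.44° × sin 148.830° = 0.20589, so δ = +11.882°.
cos h₀ = −tan(+50.5°) tan(+11.882°) = -0.2552, h₀ = 1.8289 rad.
Bracket: h₀ sin ϕ sin δ + cos ϕ cos δ sin h₀ = 1.8289×0.77162×0.20589 + 0.63608×0.97858×0.96688 = 0.290555 + 0.601839 = 0.892394.
Q̄ = (S_0/π) × [bracket] = (1361/π) × 0.892394 = 386.60 W/m².
Ratio Q̄_A / Q̄_B = 114.05 / 386.60 = 0.2950.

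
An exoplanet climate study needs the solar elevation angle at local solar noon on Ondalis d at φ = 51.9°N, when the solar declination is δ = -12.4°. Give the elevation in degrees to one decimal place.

25.7°

At local noon the hour angle is zero, so the zenith angle equals |φ − δ| = |+51.9° − (-12.400°)| = 64.300°.
Elevation = 90° − 64.300° = 25.7°.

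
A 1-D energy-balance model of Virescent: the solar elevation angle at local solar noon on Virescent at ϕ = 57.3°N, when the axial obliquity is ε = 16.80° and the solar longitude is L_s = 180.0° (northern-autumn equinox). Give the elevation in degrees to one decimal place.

Solar declination: sin δ = sin ε · sin L_s = sin 16.80° × sin 180.0° = 0.00000, so δ = +0.000°.
At local noon the hour angle is zero, so the zenith angle equals |ϕ − δ| = |+57.3° − (+0.000°)| = 57.300°.
Elevation = 90° − 57.300° = 32.7°.

32.7°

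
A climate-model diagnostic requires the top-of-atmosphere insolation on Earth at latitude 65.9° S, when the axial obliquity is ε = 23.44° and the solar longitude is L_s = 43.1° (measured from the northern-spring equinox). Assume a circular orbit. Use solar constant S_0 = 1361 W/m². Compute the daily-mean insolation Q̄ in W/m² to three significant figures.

Solar declination: sin δ = sin ε · sin L_s = sin 23.44° × sin 43.1° = 0.27180, so δ = +15.771°.
cos h₀ = −tan(-65.9°) tan(+15.771°) = 0.6314, h₀ = 0.8875 rad.
Bracket: h₀ sin ϕ sin δ + cos ϕ cos δ sin h₀ = 0.8875×-0.91283×0.27180 + 0.40833×0.96235×0.77547 = -0.220195 + 0.304726 = 0.084531.
Q̄ = (S_0/π) × [bracket] = (1361/π) × 0.084531 = 36.62 W/m².

Q̄ ≈ 36.6 W/m²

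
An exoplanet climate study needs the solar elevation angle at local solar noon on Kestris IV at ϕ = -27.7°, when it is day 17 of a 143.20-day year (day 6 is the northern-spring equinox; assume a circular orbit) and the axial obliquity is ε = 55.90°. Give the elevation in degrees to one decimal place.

39.7°

Solar longitude: L_s = 360° × (17 − 6)/143.20 = 27.654°.
sin δ = sin 55.90° × sin 27.654° = 0.38432, so δ = +22.602°.
At local noon the hour angle is zero, so the zenith angle equals |ϕ − δ| = |-27.7° − (+22.602°)| = 50.302°.
Elevation = 90° − 50.302° = 39.7°.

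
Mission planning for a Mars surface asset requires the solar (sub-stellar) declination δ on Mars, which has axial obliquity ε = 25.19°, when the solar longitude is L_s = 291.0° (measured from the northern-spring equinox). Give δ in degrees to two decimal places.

δ = -23.41°

sin δ = sin ε · sin L_s = sin 25.19° × sin 291.0° = -0.397352.
δ = arcsin(-0.397352) = -23.41°.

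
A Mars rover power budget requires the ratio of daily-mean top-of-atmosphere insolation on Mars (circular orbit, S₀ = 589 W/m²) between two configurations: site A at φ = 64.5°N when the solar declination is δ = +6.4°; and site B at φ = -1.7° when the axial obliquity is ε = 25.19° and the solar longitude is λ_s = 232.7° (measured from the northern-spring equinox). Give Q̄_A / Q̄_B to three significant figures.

Q̄_A / Q̄_B ≈ 0.625

— Configuration A (φ=+64.5°):
cos H₀ = −tan(+64.5°) tan(+6.400°) = -0.2352, H₀ = 1.8082 rad.
Bracket: H₀ sin φ sin δ + cos φ cos δ sin H₀ = 1.8082×0.90259×0.11147 + 0.43051×0.99377×0.97196 = 0.181926 + 0.415832 = 0.597758.
Q̄ = (S₀/π) × [bracket] = (589/π) × 0.597758 = 112.07 W/m².
— Configuration B (φ=-1.7°):
Solar declination: sin δ = sin ε · sin λ_s = sin 25.19° × sin 232.7° = -0.33857, so δ = -19.790°.
cos H₀ = −tan(-1.7°) tan(-19.790°) = -0.0107, H₀ = 1.5815 rad.
Bracket: H₀ sin φ sin δ + cos φ cos δ sin H₀ = 1.5815×-0.02967×-0.33857 + 0.99956×0.94094×0.99994 = 0.015887 + 0.940470 = 0.956357.
Q̄ = (S₀/π) × [bracket] = (589/π) × 0.956357 = 179.30 W/m².
Ratio Q̄_A / Q̄_B = 112.07 / 179.30 = 0.6250.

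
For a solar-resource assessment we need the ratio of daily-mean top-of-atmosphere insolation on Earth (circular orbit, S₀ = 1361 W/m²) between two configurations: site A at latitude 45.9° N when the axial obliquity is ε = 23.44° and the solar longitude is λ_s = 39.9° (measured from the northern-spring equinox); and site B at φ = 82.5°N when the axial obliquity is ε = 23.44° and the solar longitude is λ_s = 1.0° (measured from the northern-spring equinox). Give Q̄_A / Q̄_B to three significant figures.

— Configuration A (φ=+45.9°):
Solar declination: sin δ = sin ε · sin λ_s = sin 23.44° × sin 39.9° = 0.25516, so δ = +14.783°.
cos H₀ = −tan(+45.9°) tan(+14.783°) = -0.2723, H₀ = 1.8466 rad.
Bracket: H₀ sin φ sin δ + cos φ cos δ sin H₀ = 1.8466×0.71813×0.25516 + 0.69591×0.96690×0.96221 = 0.338367 + 0.647447 = 0.985814.
Q̄ = (S₀/π) × [bracket] = (1361/π) × 0.985814 = 427.07 W/m².
— Configuration B (φ=+82.5°):
Solar declination: sin δ = sin ε · sin λ_s = sin 23.44° × sin 1.0° = 0.00694, so δ = +0.398°.
cos H₀ = −tan(+82.5°) tan(+0.398°) = -0.0527, H₀ = 1.6236 rad.
Bracket: H₀ sin φ sin δ + cos φ cos δ sin H₀ = 1.6236×0.99144×0.00694 + 0.13053×0.99998×0.99861 = 0.011171 + 0.130346 = 0.141517.
Q̄ = (S₀/π) × [bracket] = (1361/π) × 0.141517 = 61.308 W/m².
Ratio Q̄_A / Q̄_B = 427.07 / 61.308 = 6.966.

Q̄_A / Q̄_B ≈ 6.97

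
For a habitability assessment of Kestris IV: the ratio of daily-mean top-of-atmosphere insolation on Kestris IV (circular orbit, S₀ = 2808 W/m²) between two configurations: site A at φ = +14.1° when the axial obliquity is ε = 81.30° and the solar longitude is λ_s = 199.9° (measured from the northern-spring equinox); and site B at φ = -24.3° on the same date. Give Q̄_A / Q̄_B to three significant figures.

— Configuration A (φ=+14.1°):
Solar declination: sin δ = sin ε · sin λ_s = sin 81.30° × sin 199.9° = -0.33646, so δ = -19.662°.
cos H₀ = −tan(+14.1°) tan(-19.662°) = 0.0897, H₀ = 1.4809 rad.
Bracket: H₀ sin φ sin δ + cos φ cos δ sin H₀ = 1.4809×0.24362×-0.33646 + 0.96987×0.94170×0.99596 = -0.121387 + 0.909637 = 0.788250.
Q̄ = (S₀/π) × [bracket] = (2808/π) × 0.788250 = 704.55 W/m².
— Configuration B (φ=-24.3°):
cos H₀ = −tan(-24.3°) tan(-19.662°) = -0.1613, H₀ = 1.7328 rad.
Bracket: H₀ sin φ sin δ + cos φ cos δ sin H₀ = 1.7328×-0.41151×-0.33646 + 0.91140×0.94170×0.98690 = 0.239918 + 0.847022 = 1.086940.
Q̄ = (S₀/π) × [bracket] = (2808/π) × 1.086940 = 971.52 W/m².
Ratio Q̄_A / Q̄_B = 704.55 / 971.52 = 0.7252.

Q̄_A / Q̄_B ≈ 0.725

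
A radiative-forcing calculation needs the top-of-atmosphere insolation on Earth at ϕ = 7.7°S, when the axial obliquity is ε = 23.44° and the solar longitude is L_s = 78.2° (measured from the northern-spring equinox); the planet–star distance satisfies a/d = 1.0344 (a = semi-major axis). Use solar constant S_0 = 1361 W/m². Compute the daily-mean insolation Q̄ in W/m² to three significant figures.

Q̄ ≈ 386 W/m²

Solar declination: sin δ = sin ε · sin L_s = sin 23.44° × sin 78.2° = 0.38938, so δ = +22.916°.
cos h₀ = −tan(-7.7°) tan(+22.916°) = 0.0572, h₀ = 1.5136 rad.
Bracket: h₀ sin ϕ sin δ + cos ϕ cos δ sin h₀ = 1.5136×-0.13399×0.38938 + 0.99098×0.92108×0.99837 = -0.078969 + 0.911284 = 0.832315.
Inverse-square distance factor (a/d)² = 1.0344² = 1.069983.
Q̄ = (S_0/π) × 1.069983 × [bracket] = (1361/π) × 1.069983 × 0.832315 = 385.8 W/m².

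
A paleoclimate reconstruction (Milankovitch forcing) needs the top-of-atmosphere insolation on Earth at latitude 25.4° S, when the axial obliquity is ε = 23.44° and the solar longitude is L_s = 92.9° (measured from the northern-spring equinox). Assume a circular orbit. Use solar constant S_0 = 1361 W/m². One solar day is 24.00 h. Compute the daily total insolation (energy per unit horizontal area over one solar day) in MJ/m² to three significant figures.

Solar declination: sin δ = sin ε · sin L_s = sin 23.44° × sin 92.9° = 0.39728, so δ = +23.408°.
cos h₀ = −tan(-25.4°) tan(+23.408°) = 0.2056, h₀ = 1.3638 rad.
Bracket: h₀ sin ϕ sin δ + cos ϕ cos δ sin h₀ = 1.3638×-0.42894×0.39728 + 0.90334×0.91770×0.97864 = -0.232404 + 0.811288 = 0.578884.
Q̄ = (S_0/π) × [bracket] = (1361/π) × 0.578884 = 250.78 W/m².
Daily total = Q̄ × 24.00 h × 3600 s/h = 250.78 × 24.00 × 3600 / 10⁶ = 21.67 MJ/m².

21.7 MJ/m²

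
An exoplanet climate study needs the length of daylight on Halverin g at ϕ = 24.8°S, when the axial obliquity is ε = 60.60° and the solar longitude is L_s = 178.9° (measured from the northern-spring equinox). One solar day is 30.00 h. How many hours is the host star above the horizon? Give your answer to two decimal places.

Solar declination: sin δ = sin ε · sin L_s = sin 60.60° × sin 178.9° = 0.01673, so δ = +0.958°.
cos h₀ = −tan ϕ · tan δ = −tan(-24.8°) × tan(+0.958°) = 0.0077, so h₀ = 1.5631 rad = 89.56°.
Daylight = 2h₀/(2π) × 30.00 h = (1.5631/π) × 30.00 = 14.93 h.

14.93 h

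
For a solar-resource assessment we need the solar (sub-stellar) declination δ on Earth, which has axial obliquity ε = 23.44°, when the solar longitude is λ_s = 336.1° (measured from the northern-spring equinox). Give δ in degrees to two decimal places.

δ = -9.27°

sin δ = sin ε · sin λ_s = sin 23.44° × sin 336.1° = -0.161161.
δ = arcsin(-0.161161) = -9.27°.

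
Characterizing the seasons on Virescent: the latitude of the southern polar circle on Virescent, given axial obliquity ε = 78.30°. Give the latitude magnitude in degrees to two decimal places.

The polar circle is the lowest latitude that experiences at least one full rotation of continuous darkness at the northern-summer solstice; it lies at |ϕ| = 90° − ε = 90° − 78.30° = 11.70°.

11.70°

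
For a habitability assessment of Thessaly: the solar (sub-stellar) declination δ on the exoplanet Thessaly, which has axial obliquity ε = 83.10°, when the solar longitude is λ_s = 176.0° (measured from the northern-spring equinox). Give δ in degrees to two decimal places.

sin δ = sin ε · sin λ_s = sin 83.10° × sin 176.0° = 0.069251.
δ = arcsin(0.069251) = +3.97°.

δ = +3.97°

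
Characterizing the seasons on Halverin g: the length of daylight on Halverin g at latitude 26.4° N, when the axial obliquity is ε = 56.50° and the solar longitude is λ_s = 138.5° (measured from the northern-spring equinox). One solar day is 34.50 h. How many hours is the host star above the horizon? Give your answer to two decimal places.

20.93 h

Solar declination: sin δ = sin ε · sin λ_s = sin 56.50° × sin 138.5° = 0.55255, so δ = +33.542°.
cos H₀ = −tan φ · tan δ = −tan(+26.4°) × tan(+33.542°) = -0.3291, so H₀ = 1.9061 rad = 109.21°.
Daylight = 2H₀/(2π) × 34.50 h = (1.9061/π) × 34.50 = 20.93 h.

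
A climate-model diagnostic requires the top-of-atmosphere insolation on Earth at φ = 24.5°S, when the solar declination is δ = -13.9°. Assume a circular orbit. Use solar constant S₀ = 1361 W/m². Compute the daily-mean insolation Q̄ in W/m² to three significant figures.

cos H₀ = −tan(-24.5°) tan(-13.900°) = -0.1128, H₀ = 1.6838 rad.
Bracket: H₀ sin φ sin δ + cos φ cos δ sin H₀ = 1.6838×-0.41469×-0.24023 + 0.90996×0.97072×0.99362 = 0.167742 + 0.877681 = 1.045423.
Q̄ = (S₀/π) × [bracket] = (1361/π) × 1.045423 = 452.9 W/m².

Q̄ ≈ 453 W/m²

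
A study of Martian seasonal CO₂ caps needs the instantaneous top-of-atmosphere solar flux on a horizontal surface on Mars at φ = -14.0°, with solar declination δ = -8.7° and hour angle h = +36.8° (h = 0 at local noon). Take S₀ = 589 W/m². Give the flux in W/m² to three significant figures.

cos θ_z = sin φ sin δ + cos φ cos δ cos h = 0.036593 + 0.768007 = 0.804600.
Flux = S₀ · cos θ_z = 589 × 0.804600 = 473.9 W/m².

474 W/m²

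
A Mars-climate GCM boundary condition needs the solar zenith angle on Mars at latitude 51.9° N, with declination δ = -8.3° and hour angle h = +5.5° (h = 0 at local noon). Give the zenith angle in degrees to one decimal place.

θ_z = 60.4°

cos θ_z = sin ϕ sin δ + cos ϕ cos δ cos h = -0.113599 + 0.607762 = 0.494163.
θ_z = arccos(0.494163) = 60.4°.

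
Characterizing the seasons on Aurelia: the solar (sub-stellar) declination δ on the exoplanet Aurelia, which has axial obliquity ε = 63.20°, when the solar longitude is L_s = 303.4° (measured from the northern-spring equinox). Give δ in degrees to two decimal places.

δ = -48.17°

sin δ = sin ε · sin L_s = sin 63.20° × sin 303.4° = -0.745173.
δ = arcsin(-0.745173) = -48.17°.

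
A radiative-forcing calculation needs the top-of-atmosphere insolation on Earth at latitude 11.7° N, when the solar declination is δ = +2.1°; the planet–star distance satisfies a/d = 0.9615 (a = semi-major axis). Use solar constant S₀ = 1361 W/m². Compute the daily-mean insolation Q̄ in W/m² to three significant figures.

cos H₀ = −tan(+11.7°) tan(+2.100°) = -0.0076, H₀ = 1.5784 rad.
Bracket: H₀ sin φ sin δ + cos φ cos δ sin H₀ = 1.5784×0.20279×0.03664 + 0.97922×0.99933×0.99997 = 0.011728 + 0.978535 = 0.990263.
Inverse-square distance factor (a/d)² = 0.9615² = 0.924482.
Q̄ = (S₀/π) × 0.924482 × [bracket] = (1361/π) × 0.924482 × 0.990263 = 396.6 W/m².

Q̄ ≈ 397 W/m²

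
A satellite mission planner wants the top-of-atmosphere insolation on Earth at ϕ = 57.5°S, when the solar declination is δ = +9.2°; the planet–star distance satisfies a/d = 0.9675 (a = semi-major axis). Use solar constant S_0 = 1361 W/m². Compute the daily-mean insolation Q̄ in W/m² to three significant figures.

cos h₀ = −tan(-57.5°) tan(+9.200°) = 0.2542, h₀ = 1.3137 rad.
Bracket: h₀ sin ϕ sin δ + cos ϕ cos δ sin h₀ = 1.3137×-0.84339×0.15988 + 0.53730×0.98714×0.96714 = -0.177141 + 0.512962 = 0.335821.
Inverse-square distance factor (a/d)² = 0.9675² = 0.936056.
Q̄ = (S_0/π) × 0.936056 × [bracket] = (1361/π) × 0.936056 × 0.335821 = 136.2 W/m².

Q̄ ≈ 136 W/m²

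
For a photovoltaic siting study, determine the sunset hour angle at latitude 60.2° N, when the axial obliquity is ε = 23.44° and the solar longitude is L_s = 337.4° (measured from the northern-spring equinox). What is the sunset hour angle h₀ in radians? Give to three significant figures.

Solar declination: sin δ = sin ε · sin L_s = sin 23.44° × sin 337.4° = -0.15287, so δ = -8.793°.
cos h₀ = −tan ϕ · tan δ = −tan(+60.2°) × tan(-8.793°) = 0.2701, so h₀ = 1.2973 rad = 74.33°.

h₀ = 1.30 rad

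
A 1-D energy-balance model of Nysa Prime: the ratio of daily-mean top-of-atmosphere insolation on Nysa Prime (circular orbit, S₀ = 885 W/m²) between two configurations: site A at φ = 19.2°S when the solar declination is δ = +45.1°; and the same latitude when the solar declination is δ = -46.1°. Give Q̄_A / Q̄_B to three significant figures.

— Configuration A (φ=-19.2°):
cos H₀ = −tan(-19.2°) tan(+45.100°) = 0.3495, H₀ = 1.2138 rad.
Bracket: H₀ sin φ sin δ + cos φ cos δ sin H₀ = 1.2138×-0.32887×0.70834 + 0.94438×0.70587×0.93695 = -0.282757 + 0.624580 = 0.341823.
Q̄ = (S₀/π) × [bracket] = (885/π) × 0.341823 = 96.293 W/m².
— Configuration B (φ=-19.2°):
cos H₀ = −tan(-19.2°) tan(-46.100°) = -0.3619, H₀ = 1.9411 rad.
Bracket: H₀ sin φ sin δ + cos φ cos δ sin H₀ = 1.9411×-0.32887×-0.72055 + 0.94438×0.69340×0.93223 = 0.459977 + 0.610455 = 1.070432.
Q̄ = (S₀/π) × [bracket] = (885/π) × 1.070432 = 301.55 W/m².
Ratio Q̄_A / Q̄_B = 96.293 / 301.55 = 0.3193.

Q̄_A / Q̄_B ≈ 0.319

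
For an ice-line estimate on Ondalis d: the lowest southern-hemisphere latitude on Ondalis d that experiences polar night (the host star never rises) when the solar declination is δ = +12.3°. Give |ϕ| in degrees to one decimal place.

|ϕ| = 77.7°

Polar night requires cos h₀ = −tan ϕ tan δ ≥ 1, i.e. tan ϕ tan δ ≤ −1.
The boundary is |tan ϕ| · |tan δ| = 1, so |ϕ| = 90° − |δ| = 90° − 12.3° = 77.7° in the southern hemisphere.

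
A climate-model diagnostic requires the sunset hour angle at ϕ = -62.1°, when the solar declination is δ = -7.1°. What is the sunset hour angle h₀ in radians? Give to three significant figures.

h₀ = 1.81 rad

cos h₀ = −tan ϕ · tan δ = −tan(-62.1°) × tan(-7.100°) = -0.2352, so h₀ = 1.8083 rad = 103.61°.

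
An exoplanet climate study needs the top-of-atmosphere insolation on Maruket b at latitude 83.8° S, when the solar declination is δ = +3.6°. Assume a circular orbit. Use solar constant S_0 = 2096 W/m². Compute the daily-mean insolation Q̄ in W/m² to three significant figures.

cos h₀ = −tan(-83.8°) tan(+3.600°) = 0.5791, h₀ = 0.9531 rad.
Bracket: h₀ sin ϕ sin δ + cos ϕ cos δ sin h₀ = 0.9531×-0.99415×0.06279 + 0.10800×0.99803×0.81523 = -0.059495 + 0.087871 = 0.028376.
Q̄ = (S_0/π) × [bracket] = (2096/π) × 0.028376 = 18.93 W/m².

Q̄ ≈ 18.9 W/m²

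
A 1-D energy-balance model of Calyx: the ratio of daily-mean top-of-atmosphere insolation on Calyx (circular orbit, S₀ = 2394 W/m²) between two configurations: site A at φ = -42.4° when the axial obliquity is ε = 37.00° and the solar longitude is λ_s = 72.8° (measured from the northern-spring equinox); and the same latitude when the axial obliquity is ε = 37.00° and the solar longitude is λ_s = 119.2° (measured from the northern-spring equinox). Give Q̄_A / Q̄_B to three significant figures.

— Configuration A (φ=-42.4°):
Solar declination: sin δ = sin ε · sin λ_s = sin 37.00° × sin 72.8° = 0.57490, so δ = +35.093°.
cos H₀ = −tan(-42.4°) tan(+35.093°) = 0.6416, H₀ = 0.8742 rad.
Bracket: H₀ sin φ sin δ + cos φ cos δ sin H₀ = 0.8742×-0.67430×0.57490 + 0.73846×0.81822×0.76706 = -0.338888 + 0.463475 = 0.124587.
Q̄ = (S₀/π) × [bracket] = (2394/π) × 0.124587 = 94.940 W/m².
— Configuration B (φ=-42.4°):
Solar declination: sin δ = sin ε · sin λ_s = sin 37.00° × sin 119.2° = 0.52534, so δ = +31.691°.
cos H₀ = −tan(-42.4°) tan(+31.691°) = 0.5638, H₀ = 0.9719 rad.
Bracket: H₀ sin φ sin δ + cos φ cos δ sin H₀ = 0.9719×-0.67430×0.52534 + 0.73846×0.85089×0.82594 = -0.344283 + 0.518978 = 0.174695.
Q̄ = (S₀/π) × [bracket] = (2394/π) × 0.174695 = 133.12 W/m².
Ratio Q̄_A / Q̄_B = 94.940 / 133.12 = 0.7132.

Q̄_A / Q̄_B ≈ 0.713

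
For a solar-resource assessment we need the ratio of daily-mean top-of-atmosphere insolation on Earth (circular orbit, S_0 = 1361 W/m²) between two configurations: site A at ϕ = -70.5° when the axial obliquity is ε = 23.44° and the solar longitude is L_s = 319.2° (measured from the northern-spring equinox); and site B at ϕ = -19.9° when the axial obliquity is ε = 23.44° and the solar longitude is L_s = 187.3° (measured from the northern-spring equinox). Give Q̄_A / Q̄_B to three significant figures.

Q̄_A / Q̄_B ≈ 0.834

— Configuration A (ϕ=-70.5°):
Solar declination: sin δ = sin ε · sin L_s = sin 23.44° × sin 319.2° = -0.25992, so δ = -15.066°.
cos h₀ = −tan(-70.5°) tan(-15.066°) = -0.7601, h₀ = 2.4343 rad.
Bracket: h₀ sin ϕ sin δ + cos ϕ cos δ sin h₀ = 2.4343×-0.94264×-0.25992 + 0.33381×0.96563×0.64978 = 0.596430 + 0.209448 = 0.805878.
Q̄ = (S_0/π) × [bracket] = (1361/π) × 0.805878 = 349.12 W/m².
— Configuration B (ϕ=-19.9°):
Solar declination: sin δ = sin ε · sin L_s = sin 23.44° × sin 187.3° = -0.05054, so δ = -2.897°.
cos h₀ = −tan(-19.9°) tan(-2.897°) = -0.0183, h₀ = 1.5891 rad.
Bracket: h₀ sin ϕ sin δ + cos ϕ cos δ sin h₀ = 1.5891×-0.34038×-0.05054 + 0.94029×0.99872×0.99983 = 0.027337 + 0.938927 = 0.966264.
Q̄ = (S_0/π) × [bracket] = (1361/π) × 0.966264 = 418.60 W/m².
Ratio Q̄_A / Q̄_B = 349.12 / 418.60 = 0.8340.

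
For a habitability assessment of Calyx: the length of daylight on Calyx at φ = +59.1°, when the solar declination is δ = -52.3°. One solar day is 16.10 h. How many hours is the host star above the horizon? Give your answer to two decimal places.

cos H₀ = −tan φ · tan δ = 2.1619 ≥ 1, so the host star never rises (polar night) and H₀ = 0.
Daylight = 2H₀/(2π) × 16.10 h = (0.0000/π) × 16.10 = 0.00 h.

0.00 h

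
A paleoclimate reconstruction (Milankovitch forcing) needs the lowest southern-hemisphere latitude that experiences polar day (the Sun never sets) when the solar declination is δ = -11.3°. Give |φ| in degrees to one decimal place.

Polar day requires cos H₀ = −tan φ tan δ ≤ −1, i.e. tan φ tan δ ≥ 1.
The boundary is |tan φ| · |tan δ| = 1, so |φ| = 90° − |δ| = 90° − 11.3° = 78.7° in the southern hemisphere.

|φ| = 78.7°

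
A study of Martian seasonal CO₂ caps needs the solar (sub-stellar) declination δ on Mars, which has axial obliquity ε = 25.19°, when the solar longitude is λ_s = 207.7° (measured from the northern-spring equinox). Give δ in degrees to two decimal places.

sin δ = sin ε · sin λ_s = sin 25.19° × sin 207.7° = -0.197847.
δ = arcsin(-0.197847) = -11.41°.

δ = -11.41°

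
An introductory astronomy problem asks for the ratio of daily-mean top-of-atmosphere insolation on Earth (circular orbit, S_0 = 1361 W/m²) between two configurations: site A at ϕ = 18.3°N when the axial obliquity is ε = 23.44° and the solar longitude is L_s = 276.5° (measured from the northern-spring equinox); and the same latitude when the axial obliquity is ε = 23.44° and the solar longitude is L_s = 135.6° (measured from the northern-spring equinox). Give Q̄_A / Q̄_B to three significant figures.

— Configuration A (ϕ=+18.3°):
Solar declination: sin δ = sin ε · sin L_s = sin 23.44° × sin 276.5° = -0.39523, so δ = -23.280°.
cos h₀ = −tan(+18.3°) tan(-23.280°) = 0.1423, h₀ = 1.4280 rad.
Bracket: h₀ sin ϕ sin δ + cos ϕ cos δ sin h₀ = 1.4280×0.31399×-0.39523 + 0.94943×0.91858×0.98982 = -0.177212 + 0.863249 = 0.686037.
Q̄ = (S_0/π) × [bracket] = (1361/π) × 0.686037 = 297.20 W/m².
— Configuration B (ϕ=+18.3°):
Solar declination: sin δ = sin ε · sin L_s = sin 23.44° × sin 135.6° = 0.27832, so δ = +16.160°.
cos h₀ = −tan(+18.3°) tan(+16.160°) = -0.0958, h₀ = 1.6668 rad.
Bracket: h₀ sin ϕ sin δ + cos ϕ cos δ sin h₀ = 1.6668×0.31399×0.27832 + 0.94943×0.96049×0.99540 = 0.145661 + 0.907723 = 1.053384.
Q̄ = (S_0/π) × [bracket] = (1361/π) × 1.053384 = 456.35 W/m².
Ratio Q̄_A / Q̄_B = 297.20 / 456.35 = 0.6513.

Q̄_A / Q̄_B ≈ 0.651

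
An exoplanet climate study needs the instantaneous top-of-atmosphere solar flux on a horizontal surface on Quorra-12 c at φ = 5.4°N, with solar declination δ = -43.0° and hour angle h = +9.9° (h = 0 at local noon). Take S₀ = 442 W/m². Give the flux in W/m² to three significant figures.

cos θ_z = sin φ sin δ + cos φ cos δ cos h = -0.064182 + 0.717266 = 0.653084.
Flux = S₀ · cos θ_z = 442 × 0.653084 = 288.7 W/m².

289 W/m²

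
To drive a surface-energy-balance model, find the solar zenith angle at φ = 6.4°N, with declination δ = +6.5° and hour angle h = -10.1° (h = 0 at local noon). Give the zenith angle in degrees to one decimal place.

θ_z = 10.0°

cos θ_z = sin φ sin δ + cos φ cos δ cos h = 0.012619 + 0.972079 = 0.984698.
θ_z = arccos(0.984698) = 10.0°.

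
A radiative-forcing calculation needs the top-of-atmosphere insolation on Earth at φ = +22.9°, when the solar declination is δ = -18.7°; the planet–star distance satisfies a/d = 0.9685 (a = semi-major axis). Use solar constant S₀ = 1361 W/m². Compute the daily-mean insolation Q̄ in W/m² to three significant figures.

cos H₀ = −tan(+22.9°) tan(-18.700°) = 0.1430, H₀ = 1.4273 rad.
Bracket: H₀ sin φ sin δ + cos φ cos δ sin H₀ = 1.4273×0.38912×-0.32061 + 0.92119×0.94721×0.98973 = -0.178064 + 0.863599 = 0.685535.
Inverse-square distance factor (a/d)² = 0.9685² = 0.937992.
Q̄ = (S₀/π) × 0.937992 × [bracket] = (1361/π) × 0.937992 × 0.685535 = 278.6 W/m².

Q̄ ≈ 279 W/m²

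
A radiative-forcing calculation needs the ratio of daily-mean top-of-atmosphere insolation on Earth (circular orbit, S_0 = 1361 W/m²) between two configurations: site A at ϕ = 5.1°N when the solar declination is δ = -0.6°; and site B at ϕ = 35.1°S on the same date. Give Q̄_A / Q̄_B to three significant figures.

Q̄_A / Q̄_B ≈ 1.20

— Configuration A (ϕ=+5.1°):
cos h₀ = −tan(+5.1°) tan(-0.600°) = 0.0009, h₀ = 1.5699 rad.
Bracket: h₀ sin ϕ sin δ + cos ϕ cos δ sin h₀ = 1.5699×0.08889×-0.01047 + 0.99604×0.99995×1.00000 = -0.001461 + 0.995990 = 0.994529.
Q̄ = (S_0/π) × [bracket] = (1361/π) × 0.994529 = 430.85 W/m².
— Configuration B (ϕ=-35.1°):
cos h₀ = −tan(-35.1°) tan(-0.600°) = -0.0074, h₀ = 1.5782 rad.
Bracket: h₀ sin ϕ sin δ + cos ϕ cos δ sin h₀ = 1.5782×-0.57501×-0.01047 + 0.81815×0.99995×0.99997 = 0.009501 + 0.818085 = 0.827586.
Q̄ = (S_0/π) × [bracket] = (1361/π) × 0.827586 = 358.53 W/m².
Ratio Q̄_A / Q̄_B = 430.85 / 358.53 = 1.202.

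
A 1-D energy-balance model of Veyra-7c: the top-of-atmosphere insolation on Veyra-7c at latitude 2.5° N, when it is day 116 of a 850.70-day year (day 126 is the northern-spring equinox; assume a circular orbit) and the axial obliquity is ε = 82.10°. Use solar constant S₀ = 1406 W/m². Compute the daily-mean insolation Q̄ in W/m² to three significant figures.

Solar longitude: λ_s = 360° × (116 − 126)/850.70 = -4.232°, i.e. -4.232° + 360° = 355.768°.
sin δ = sin 82.10° × sin 355.768° = -0.07309, so δ = -4.192°.
cos H₀ = −tan(+2.5°) tan(-4.192°) = 0.0032, H₀ = 1.5676 rad.
Bracket: H₀ sin φ sin δ + cos φ cos δ sin H₀ = 1.5676×0.04362×-0.07309 + 0.99905×0.99733×0.99999 = -0.004998 + 0.996373 = 0.991375.
Q̄ = (S₀/π) × [bracket] = (1406/π) × 0.991375 = 443.7 W/m².

Q̄ ≈ 444 W/m²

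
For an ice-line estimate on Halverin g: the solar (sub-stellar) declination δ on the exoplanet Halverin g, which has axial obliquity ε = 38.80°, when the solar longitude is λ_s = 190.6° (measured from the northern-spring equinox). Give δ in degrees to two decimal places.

sin δ = sin ε · sin λ_s = sin 38.80° × sin 190.6° = -0.115265.
δ = arcsin(-0.115265) = -6.62°.

δ = -6.62°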